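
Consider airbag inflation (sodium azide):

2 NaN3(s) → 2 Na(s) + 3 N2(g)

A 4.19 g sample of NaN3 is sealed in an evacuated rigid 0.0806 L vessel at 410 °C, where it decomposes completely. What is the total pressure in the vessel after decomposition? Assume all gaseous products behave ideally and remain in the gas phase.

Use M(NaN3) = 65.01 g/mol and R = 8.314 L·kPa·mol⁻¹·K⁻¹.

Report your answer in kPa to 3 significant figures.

6810 kPa

n(NaN3) = 4.19 / 65.01 = 0.06445 mol
n(gas produced) = (3/2) × 0.06445 = 0.09667 mol
P = nRT/V = 0.09667 × 8.314 × 683.15 / 0.0806 = 6812 kPa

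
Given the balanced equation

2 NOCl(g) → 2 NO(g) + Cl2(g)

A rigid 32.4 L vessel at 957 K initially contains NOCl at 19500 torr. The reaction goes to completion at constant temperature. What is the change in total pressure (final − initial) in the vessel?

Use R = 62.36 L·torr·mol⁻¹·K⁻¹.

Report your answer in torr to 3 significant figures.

9750 torr

Since T and V are fixed, P_final/P_initial = n_final/n_initial = 3/2.
P_final = (3/2) × 19500 = 29250 torr; ΔP = 29250 − 19500 = 9750 torr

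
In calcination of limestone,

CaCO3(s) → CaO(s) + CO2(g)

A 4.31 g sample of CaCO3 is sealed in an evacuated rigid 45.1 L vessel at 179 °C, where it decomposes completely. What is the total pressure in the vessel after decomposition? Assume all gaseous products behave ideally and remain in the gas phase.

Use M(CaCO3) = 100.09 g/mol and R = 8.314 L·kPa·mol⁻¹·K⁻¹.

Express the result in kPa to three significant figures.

3.59 kPa

n(CaCO3) = 4.31 / 100.09 = 0.04306 mol
n(gas produced) = (1/1) × 0.04306 = 0.04306 mol
P = nRT/V = 0.04306 × 8.314 × 452.15 / 45.1 = 3.589 kPa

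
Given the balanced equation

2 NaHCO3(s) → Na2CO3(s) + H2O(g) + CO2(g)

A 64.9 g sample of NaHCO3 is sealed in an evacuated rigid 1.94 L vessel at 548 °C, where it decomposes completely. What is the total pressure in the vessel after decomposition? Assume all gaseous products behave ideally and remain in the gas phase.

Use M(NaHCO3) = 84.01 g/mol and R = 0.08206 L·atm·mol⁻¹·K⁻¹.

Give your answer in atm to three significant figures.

n(NaHCO3) = 64.9 / 84.01 = 0.7725 mol
n(gas produced) = (2/2) × 0.7725 = 0.7725 mol
P = nRT/V = 0.7725 × 0.08206 × 821.15 / 1.94 = 26.83 atm

26.8 atm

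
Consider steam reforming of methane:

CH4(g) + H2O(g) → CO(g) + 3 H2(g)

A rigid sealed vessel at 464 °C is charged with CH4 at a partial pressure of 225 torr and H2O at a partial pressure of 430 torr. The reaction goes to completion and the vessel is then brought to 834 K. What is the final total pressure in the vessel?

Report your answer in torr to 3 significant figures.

1250 torr

Because the vessel is rigid and T is held at 464 °C, work the stoichiometry in partial pressures (P_i = n_iRT/V).
P(H2O) required for 225 torr of CH4 = (1/1) × 225 = 225.0 torr; available 430 torr, so CH4 is limiting.
P(H2O) remaining = 430 − (1/1) × 225 = 205.0 torr
P(gaseous products) = (1+3)/1 × 225 = 900.0 torr
P_total at 464 °C = 205.0 + 900.0 = 1105 torr
Scaling to 834 K: P = 1105 × 834/737.15 = 1250 torr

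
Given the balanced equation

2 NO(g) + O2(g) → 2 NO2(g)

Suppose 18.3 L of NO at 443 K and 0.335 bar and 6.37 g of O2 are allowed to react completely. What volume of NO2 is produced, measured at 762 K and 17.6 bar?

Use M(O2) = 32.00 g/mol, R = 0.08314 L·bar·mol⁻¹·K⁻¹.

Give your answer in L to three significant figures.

0.599 L

n(NO) = PV/RT = (0.335 × 18.3) / (0.08314 × 443) = 0.1664 mol
n(O2) = 6.37 / 32.00 = 0.1991 mol
For 0.1664 mol NO, stoichiometry requires (1/2) × 0.1664 = 0.08320 mol O2; 0.1991 mol is available, so NO is limiting.
n(NO2) = (2/2) × 0.1664 = 0.1664 mol
V(NO2) = nRT/P = 0.1664 × 0.08314 × 762 / 17.6 = 0.5990 L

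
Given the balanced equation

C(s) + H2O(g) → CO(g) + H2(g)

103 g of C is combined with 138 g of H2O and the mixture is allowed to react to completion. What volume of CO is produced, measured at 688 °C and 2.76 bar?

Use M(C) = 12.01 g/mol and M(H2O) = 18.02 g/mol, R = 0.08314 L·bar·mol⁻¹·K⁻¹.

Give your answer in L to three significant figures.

n(C) = 103 / 12.01 = 8.576 mol
n(H2O) = 138 / 18.02 = 7.658 mol
For 8.576 mol C, stoichiometry requires (1/1) × 8.576 = 8.576 mol H2O; 7.658 mol is available, so H2O is limiting.
n(CO) = (1/1) × 7.658 = 7.658 mol
V(CO) = nRT/P = 7.658 × 0.08314 × 961.15 / 2.76 = 221.7 L

222 L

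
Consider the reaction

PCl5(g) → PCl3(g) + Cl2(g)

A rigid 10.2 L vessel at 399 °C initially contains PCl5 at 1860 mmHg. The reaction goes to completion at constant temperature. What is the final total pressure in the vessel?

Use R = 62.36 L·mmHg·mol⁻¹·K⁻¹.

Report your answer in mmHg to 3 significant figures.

3720 mmHg

Since T and V are fixed, P_final/P_initial = n_final/n_initial = 2/1.
P_final = (2/1) × 1860 = 3720 mmHg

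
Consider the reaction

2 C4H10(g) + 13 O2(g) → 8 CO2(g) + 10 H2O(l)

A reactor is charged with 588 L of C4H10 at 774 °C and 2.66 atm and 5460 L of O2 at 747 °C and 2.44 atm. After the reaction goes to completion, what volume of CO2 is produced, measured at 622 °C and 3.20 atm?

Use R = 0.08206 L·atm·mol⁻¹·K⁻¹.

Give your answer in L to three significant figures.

1670 L

n(C4H10) = PV/RT = (2.66 × 588) / (0.08206 × 1047.15) = 18.20 mol
n(O2) = PV/RT = (2.44 × 5460) / (0.08206 × 1020.15) = 159.1 mol
For 18.20 mol C4H10, stoichiometry requires (13/2) × 18.20 = 118.3 mol O2; 159.1 mol is available, so C4H10 is limiting.
n(CO2) = (8/2) × 18.20 = 72.80 mol
V(CO2) = nRT/P = 72.80 × 0.08206 × 895.15 / 3.20 = 1671 L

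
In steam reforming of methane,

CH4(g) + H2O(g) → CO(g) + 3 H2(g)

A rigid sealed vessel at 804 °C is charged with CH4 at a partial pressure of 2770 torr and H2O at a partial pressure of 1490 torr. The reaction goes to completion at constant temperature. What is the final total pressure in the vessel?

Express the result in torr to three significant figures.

7240 torr

At constant V, partial pressures at 804 °C are proportional to moles, so apply stoichiometry directly to pressures.
P(H2O) required for 2770 torr of CH4 = (1/1) × 2770 = 2770 torr; available 1490 torr, so H2O is limiting.
P(CH4) remaining = 2770 − (1/1) × 1490 = 1280 torr
P(gaseous products) = (1+3)/1 × 1490 = 5960 torr
P_total at 804 °C = 1280 + 5960 = 7240 torr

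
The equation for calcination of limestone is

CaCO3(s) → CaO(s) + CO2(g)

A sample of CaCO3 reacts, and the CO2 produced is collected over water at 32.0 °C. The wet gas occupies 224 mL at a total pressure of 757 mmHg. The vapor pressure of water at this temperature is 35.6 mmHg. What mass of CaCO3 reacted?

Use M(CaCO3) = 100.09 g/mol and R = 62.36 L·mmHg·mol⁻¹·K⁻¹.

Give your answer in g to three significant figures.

P(CO2) = 757 − 35.6 = 721.4 mmHg
n(CO2) = PV/RT = (721.4 × 0.2240) / (62.36 × 305.15) = 0.008492 mol
n(CaCO3) = (1/1) × 0.008492 = 0.008492 mol
m(CaCO3) = 0.008492 × 100.09 = 0.8500 g

0.850 g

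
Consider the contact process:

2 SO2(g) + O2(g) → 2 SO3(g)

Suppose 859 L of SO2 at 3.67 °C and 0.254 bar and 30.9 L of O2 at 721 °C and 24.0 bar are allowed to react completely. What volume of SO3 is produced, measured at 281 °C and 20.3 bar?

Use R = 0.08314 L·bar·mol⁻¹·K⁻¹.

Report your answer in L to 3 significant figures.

n(SO2) = PV/RT = (0.254 × 859) / (0.08314 × 276.82) = 9.480 mol
n(O2) = PV/RT = (24.0 × 30.9) / (0.08314 × 994.15) = 8.972 mol
For 9.480 mol SO2, stoichiometry requires (1/2) × 9.480 = 4.740 mol O2; 8.972 mol is available, so SO2 is limiting.
n(SO3) = (2/2) × 9.480 = 9.480 mol
V(SO3) = nRT/P = 9.480 × 0.08314 × 554.15 / 20.3 = 21.52 L

21.5 L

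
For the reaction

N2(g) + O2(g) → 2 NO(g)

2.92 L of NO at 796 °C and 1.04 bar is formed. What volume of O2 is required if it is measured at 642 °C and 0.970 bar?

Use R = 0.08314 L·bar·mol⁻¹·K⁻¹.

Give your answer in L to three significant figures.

1.34 L

n(NO) = PV/RT = (1.04 × 2.92) / (0.08314 × 1069.15) = 0.03416 mol
n(O2) = (1/2) × 0.03416 = 0.01708 mol
V = nRT/P = 0.01708 × 0.08314 × 915.15 / 0.970 = 1.340 L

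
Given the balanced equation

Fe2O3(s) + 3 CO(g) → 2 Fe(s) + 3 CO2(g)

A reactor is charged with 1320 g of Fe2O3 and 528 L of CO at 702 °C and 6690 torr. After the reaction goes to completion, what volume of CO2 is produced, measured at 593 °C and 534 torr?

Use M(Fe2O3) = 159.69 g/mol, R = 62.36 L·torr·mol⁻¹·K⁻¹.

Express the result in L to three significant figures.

n(Fe2O3) = 1320 / 159.69 = 8.266 mol
n(CO) = PV/RT = (6690 × 528) / (62.36 × 975.15) = 58.09 mol
For 8.266 mol Fe2O3, stoichiometry requires (3/1) × 8.266 = 24.80 mol CO; 58.09 mol is available, so Fe2O3 is limiting.
n(CO2) = (3/1) × 8.266 = 24.80 mol
V(CO2) = nRT/P = 24.80 × 62.36 × 866.15 / 534 = 2508 L

2510 L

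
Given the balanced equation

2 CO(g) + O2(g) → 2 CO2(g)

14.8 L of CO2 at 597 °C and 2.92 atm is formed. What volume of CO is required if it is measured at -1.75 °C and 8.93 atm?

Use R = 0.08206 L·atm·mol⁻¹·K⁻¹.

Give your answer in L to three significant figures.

1.51 L

n(CO2) = PV/RT = (2.92 × 14.8) / (0.08206 × 870.15) = 0.6052 mol
n(CO) = (2/2) × 0.6052 = 0.6052 mol
V = nRT/P = 0.6052 × 0.08206 × 271.4 / 8.93 = 1.509 L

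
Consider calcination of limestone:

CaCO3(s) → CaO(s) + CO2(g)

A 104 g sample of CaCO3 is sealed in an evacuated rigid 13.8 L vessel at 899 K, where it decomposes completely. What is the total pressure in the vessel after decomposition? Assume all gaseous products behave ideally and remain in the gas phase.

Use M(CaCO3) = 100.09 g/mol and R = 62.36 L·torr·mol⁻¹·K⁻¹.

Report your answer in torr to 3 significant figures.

4220 torr

n(CaCO3) = 104 / 100.09 = 1.039 mol
n(gas produced) = (1/1) × 1.039 = 1.039 mol
P = nRT/V = 1.039 × 62.36 × 899 / 13.8 = 4221 torr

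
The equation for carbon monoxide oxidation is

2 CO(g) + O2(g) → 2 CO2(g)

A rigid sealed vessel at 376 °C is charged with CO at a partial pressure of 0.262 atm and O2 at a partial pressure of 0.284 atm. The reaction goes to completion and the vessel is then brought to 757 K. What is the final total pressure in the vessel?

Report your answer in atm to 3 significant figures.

With V and T fixed, P_i ∝ n_i, so the mole ratios apply directly to partial pressures at 376 °C.
P(O2) required for 0.262 atm of CO = (1/2) × 0.262 = 0.1310 atm; available 0.284 atm, so CO is limiting.
P(O2) remaining = 0.284 − (1/2) × 0.262 = 0.1530 atm
P(gaseous products) = (2)/2 × 0.262 = 0.2620 atm
P_total at 376 °C = 0.1530 + 0.2620 = 0.4150 atm
Scaling to 757 K: P = 0.4150 × 757/649.15 = 0.4839 atm

0.484 atm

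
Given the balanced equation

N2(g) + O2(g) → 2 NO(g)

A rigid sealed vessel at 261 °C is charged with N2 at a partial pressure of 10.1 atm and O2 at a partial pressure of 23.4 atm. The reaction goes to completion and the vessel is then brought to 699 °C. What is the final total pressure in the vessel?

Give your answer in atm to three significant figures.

61.0 atm

With V and T fixed, P_i ∝ n_i, so the mole ratios apply directly to partial pressures at 261 °C.
P(O2) required for 10.1 atm of N2 = (1/1) × 10.1 = 10.10 atm; available 23.4 atm, so N2 is limiting.
P(O2) remaining = 23.4 − (1/1) × 10.1 = 13.30 atm
P(gaseous products) = (2)/1 × 10.1 = 20.20 atm
P_total at 261 °C = 13.30 + 20.20 = 33.50 atm
Scaling to 699 °C: P = 33.50 × 972.15/534.15 = 60.97 atm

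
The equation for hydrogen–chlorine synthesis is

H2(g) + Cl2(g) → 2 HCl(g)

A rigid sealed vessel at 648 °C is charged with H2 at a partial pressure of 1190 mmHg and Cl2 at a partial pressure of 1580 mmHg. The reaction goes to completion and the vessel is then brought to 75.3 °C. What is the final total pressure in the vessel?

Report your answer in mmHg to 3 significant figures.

Because the vessel is rigid and T is held at 648 °C, work the stoichiometry in partial pressures (P_i = n_iRT/V).
P(Cl2) required for 1190 mmHg of H2 = (1/1) × 1190 = 1190 mmHg; available 1580 mmHg, so H2 is limiting.
P(Cl2) remaining = 1580 − (1/1) × 1190 = 390.0 mmHg
P(gaseous products) = (2)/1 × 1190 = 2380 mmHg
P_total at 648 °C = 390.0 + 2380 = 2770 mmHg
Scaling to 75.3 °C: P = 2770 × 348.45/921.15 = 1048 mmHg

1050 mmHg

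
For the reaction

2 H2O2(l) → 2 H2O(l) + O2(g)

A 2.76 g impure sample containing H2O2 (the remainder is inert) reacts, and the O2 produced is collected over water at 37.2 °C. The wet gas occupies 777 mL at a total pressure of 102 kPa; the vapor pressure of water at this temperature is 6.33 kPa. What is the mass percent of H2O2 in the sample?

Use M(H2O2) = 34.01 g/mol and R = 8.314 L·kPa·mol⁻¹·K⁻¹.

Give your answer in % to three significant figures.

71.0 %

P(O2) = 102 − 6.33 = 95.67 kPa
n(O2) = PV/RT = (95.67 × 0.7770) / (8.314 × 310.35) = 0.02881 mol
n(H2O2) = (2/1) × 0.02881 = 0.05762 mol
m(H2O2) = 0.05762 × 34.01 = 1.960 g
%H2O2 = 1.960 / 2.76 × 100 = 71.01%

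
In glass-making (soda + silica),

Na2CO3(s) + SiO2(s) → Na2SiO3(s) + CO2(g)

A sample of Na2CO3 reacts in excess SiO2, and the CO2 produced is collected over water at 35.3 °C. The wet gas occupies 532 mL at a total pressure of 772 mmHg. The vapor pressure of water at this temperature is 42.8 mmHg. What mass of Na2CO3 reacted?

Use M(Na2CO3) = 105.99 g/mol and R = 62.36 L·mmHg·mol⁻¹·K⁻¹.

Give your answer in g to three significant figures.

P(CO2) = 772 − 42.8 = 729.2 mmHg
n(CO2) = PV/RT = (729.2 × 0.5320) / (62.36 × 308.45) = 0.02017 mol
n(Na2CO3) = (1/1) × 0.02017 = 0.02017 mol
m(Na2CO3) = 0.02017 × 105.99 = 2.138 g

2.14 g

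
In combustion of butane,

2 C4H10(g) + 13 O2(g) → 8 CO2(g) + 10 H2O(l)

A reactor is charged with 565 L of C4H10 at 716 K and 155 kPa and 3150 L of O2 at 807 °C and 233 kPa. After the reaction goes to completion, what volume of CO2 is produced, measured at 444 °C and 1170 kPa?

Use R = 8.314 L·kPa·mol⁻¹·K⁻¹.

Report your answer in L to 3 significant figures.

256 L

n(C4H10) = PV/RT = (155 × 565) / (8.314 × 716) = 14.71 mol
n(O2) = PV/RT = (233 × 3150) / (8.314 × 1080.15) = 81.73 mol
For 14.71 mol C4H10, stoichiometry requires (13/2) × 14.71 = 95.62 mol O2; 81.73 mol is available, so O2 is limiting.
n(CO2) = (8/13) × 81.73 = 50.30 mol
V(CO2) = nRT/P = 50.30 × 8.314 × 717.15 / 1170 = 256.3 L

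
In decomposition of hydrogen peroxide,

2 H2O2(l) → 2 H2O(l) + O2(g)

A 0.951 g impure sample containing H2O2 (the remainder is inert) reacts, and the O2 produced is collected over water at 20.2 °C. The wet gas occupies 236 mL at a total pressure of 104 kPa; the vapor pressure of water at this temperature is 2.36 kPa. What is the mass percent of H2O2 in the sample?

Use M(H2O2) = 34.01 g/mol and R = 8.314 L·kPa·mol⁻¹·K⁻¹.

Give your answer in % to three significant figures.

P(O2) = 104 − 2.36 = 101.6 kPa
n(O2) = PV/RT = (101.6 × 0.2360) / (8.314 × 293.35) = 0.009831 mol
n(H2O2) = (2/1) × 0.009831 = 0.01966 mol
m(H2O2) = 0.01966 × 34.01 = 0.6686 g
%H2O2 = 0.6686 / 0.951 × 100 = 70.30%

70.3 %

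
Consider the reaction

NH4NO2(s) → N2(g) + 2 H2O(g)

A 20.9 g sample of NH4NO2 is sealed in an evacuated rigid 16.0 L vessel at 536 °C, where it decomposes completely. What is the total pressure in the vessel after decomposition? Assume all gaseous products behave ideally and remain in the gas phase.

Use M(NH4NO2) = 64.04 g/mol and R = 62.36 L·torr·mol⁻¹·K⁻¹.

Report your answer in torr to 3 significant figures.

3090 torr

n(NH4NO2) = 20.9 / 64.04 = 0.3264 mol
n(gas produced) = (3/1) × 0.3264 = 0.9792 mol
P = nRT/V = 0.9792 × 62.36 × 809.15 / 16.0 = 3088 torr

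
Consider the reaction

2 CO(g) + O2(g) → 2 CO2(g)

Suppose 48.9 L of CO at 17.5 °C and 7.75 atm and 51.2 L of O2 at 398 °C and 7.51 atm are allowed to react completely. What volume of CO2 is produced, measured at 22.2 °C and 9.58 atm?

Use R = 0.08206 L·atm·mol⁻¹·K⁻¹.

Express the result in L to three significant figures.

35.3 L

n(CO) = PV/RT = (7.75 × 48.9) / (0.08206 × 290.65) = 15.89 mol
n(O2) = PV/RT = (7.51 × 51.2) / (0.08206 × 671.15) = 6.982 mol
For 15.89 mol CO, stoichiometry requires (1/2) × 15.89 = 7.945 mol O2; 6.982 mol is available, so O2 is limiting.
n(CO2) = (2/1) × 6.982 = 13.96 mol
V(CO2) = nRT/P = 13.96 × 0.08206 × 295.35 / 9.58 = 35.32 L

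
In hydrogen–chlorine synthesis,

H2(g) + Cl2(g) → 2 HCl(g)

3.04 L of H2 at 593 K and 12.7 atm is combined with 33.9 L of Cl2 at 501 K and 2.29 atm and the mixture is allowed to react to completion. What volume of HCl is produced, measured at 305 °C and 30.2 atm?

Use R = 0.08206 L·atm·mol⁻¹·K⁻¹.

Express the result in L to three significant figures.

n(H2) = PV/RT = (12.7 × 3.04) / (0.08206 × 593) = 0.7934 mol
n(Cl2) = PV/RT = (2.29 × 33.9) / (0.08206 × 501) = 1.888 mol
For 0.7934 mol H2, stoichiometry requires (1/1) × 0.7934 = 0.7934 mol Cl2; 1.888 mol is available, so H2 is limiting.
n(HCl) = (2/1) × 0.7934 = 1.587 mol
V(HCl) = nRT/P = 1.587 × 0.08206 × 578.15 / 30.2 = 2.493 L

2.49 L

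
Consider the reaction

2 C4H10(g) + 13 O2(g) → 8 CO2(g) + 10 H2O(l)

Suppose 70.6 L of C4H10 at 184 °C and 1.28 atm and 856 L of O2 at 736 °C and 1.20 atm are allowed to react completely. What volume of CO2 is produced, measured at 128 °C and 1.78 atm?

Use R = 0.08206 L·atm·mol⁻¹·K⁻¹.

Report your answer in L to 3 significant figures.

n(C4H10) = PV/RT = (1.28 × 70.6) / (0.08206 × 457.15) = 2.409 mol
n(O2) = PV/RT = (1.20 × 856) / (0.08206 × 1009.15) = 12.40 mol
For 2.409 mol C4H10, stoichiometry requires (13/2) × 2.409 = 15.66 mol O2; 12.40 mol is available, so O2 is limiting.
n(CO2) = (8/13) × 12.40 = 7.631 mol
V(CO2) = nRT/P = 7.631 × 0.08206 × 401.15 / 1.78 = 141.1 L

141 L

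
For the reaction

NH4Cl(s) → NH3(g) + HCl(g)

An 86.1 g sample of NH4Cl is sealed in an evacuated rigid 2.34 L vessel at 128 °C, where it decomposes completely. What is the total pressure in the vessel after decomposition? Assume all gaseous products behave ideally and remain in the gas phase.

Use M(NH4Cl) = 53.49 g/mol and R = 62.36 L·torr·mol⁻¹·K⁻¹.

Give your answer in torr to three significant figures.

34400 torr

n(NH4Cl) = 86.1 / 53.49 = 1.610 mol
n(gas produced) = (2/1) × 1.610 = 3.220 mol
P = nRT/V = 3.220 × 62.36 × 401.15 / 2.34 = 34420 torr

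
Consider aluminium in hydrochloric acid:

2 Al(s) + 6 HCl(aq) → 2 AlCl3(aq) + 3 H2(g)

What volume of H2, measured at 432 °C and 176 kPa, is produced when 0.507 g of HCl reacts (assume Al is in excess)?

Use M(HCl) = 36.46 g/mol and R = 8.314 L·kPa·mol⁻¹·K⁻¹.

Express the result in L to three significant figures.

n(HCl) = 0.5070 / 36.46 = 0.01391 mol
n(H2) = (3/6) × 0.01391 = 0.006955 mol
V = nRT/P = 0.006955 × 8.314 × 705.15 / 176 = 0.2317 L

0.232 L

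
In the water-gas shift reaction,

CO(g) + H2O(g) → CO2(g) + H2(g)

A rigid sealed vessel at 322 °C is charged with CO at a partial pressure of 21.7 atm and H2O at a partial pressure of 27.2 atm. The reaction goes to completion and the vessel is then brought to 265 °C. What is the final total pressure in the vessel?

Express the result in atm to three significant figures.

Because the vessel is rigid and T is held at 322 °C, work the stoichiometry in partial pressures (P_i = n_iRT/V).
P(H2O) required for 21.7 atm of CO = (1/1) × 21.7 = 21.70 atm; available 27.2 atm, so CO is limiting.
P(H2O) remaining = 27.2 − (1/1) × 21.7 = 5.500 atm
P(gaseous products) = (1+1)/1 × 21.7 = 43.40 atm
P_total at 322 °C = 5.500 + 43.40 = 48.90 atm
Scaling to 265 °C: P = 48.90 × 538.15/595.15 = 44.22 atm

44.2 atm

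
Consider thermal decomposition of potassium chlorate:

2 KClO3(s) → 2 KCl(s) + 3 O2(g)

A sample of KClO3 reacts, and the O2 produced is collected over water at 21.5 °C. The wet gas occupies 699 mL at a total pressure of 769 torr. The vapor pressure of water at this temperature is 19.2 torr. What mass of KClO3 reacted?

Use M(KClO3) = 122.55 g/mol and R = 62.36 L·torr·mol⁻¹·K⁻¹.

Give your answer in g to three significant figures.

2.33 g

P(O2) = 769 − 19.2 = 749.8 torr
n(O2) = PV/RT = (749.8 × 0.6990) / (62.36 × 294.65) = 0.02852 mol
n(KClO3) = (2/3) × 0.02852 = 0.01901 mol
m(KClO3) = 0.01901 × 122.55 = 2.330 g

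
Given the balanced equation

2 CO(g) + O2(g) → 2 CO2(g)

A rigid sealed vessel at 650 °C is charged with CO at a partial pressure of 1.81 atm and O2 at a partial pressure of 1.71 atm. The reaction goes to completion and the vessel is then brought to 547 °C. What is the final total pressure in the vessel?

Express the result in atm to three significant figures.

With V and T fixed, P_i ∝ n_i, so the mole ratios apply directly to partial pressures at 650 °C.
P(O2) required for 1.81 atm of CO = (1/2) × 1.81 = 0.9050 atm; available 1.71 atm, so CO is limiting.
P(O2) remaining = 1.71 − (1/2) × 1.81 = 0.8050 atm
P(gaseous products) = (2)/2 × 1.81 = 1.810 atm
P_total at 650 °C = 0.8050 + 1.810 = 2.615 atm
Scaling to 547 °C: P = 2.615 × 820.15/923.15 = 2.323 atm

2.32 atm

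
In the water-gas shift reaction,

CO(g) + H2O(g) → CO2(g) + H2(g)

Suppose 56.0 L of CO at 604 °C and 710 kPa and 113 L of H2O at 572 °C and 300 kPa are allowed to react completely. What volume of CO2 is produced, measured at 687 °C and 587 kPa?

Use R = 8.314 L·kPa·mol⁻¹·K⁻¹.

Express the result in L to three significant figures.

n(CO) = PV/RT = (710 × 56.0) / (8.314 × 877.15) = 5.452 mol
n(H2O) = PV/RT = (300 × 113) / (8.314 × 845.15) = 4.825 mol
For 5.452 mol CO, stoichiometry requires (1/1) × 5.452 = 5.452 mol H2O; 4.825 mol is available, so H2O is limiting.
n(CO2) = (1/1) × 4.825 = 4.825 mol
V(CO2) = nRT/P = 4.825 × 8.314 × 960.15 / 587 = 65.62 L

65.6 L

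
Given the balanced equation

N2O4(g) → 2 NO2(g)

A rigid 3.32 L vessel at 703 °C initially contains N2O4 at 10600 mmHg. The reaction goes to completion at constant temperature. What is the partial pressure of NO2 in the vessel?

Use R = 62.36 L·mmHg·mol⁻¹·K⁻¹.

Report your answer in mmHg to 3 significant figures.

n(N2O4)₀ = PV/RT = (10600 × 3.32) / (62.36 × 976.15) = 0.5781 mol
n(NO2) = (2/1) × 0.5781 = 1.156 mol
P(NO2) = nRT/V = 1.156 × 62.36 × 976.15 / 3.32 = 21200 mmHg

21200 mmHg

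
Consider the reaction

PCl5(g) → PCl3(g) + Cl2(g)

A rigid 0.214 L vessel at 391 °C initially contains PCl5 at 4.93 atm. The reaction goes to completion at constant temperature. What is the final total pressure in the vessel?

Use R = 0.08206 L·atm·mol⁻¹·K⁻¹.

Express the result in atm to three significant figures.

9.86 atm

Since T and V are fixed, P_final/P_initial = n_final/n_initial = 2/1.
P_final = (2/1) × 4.93 = 9.860 atm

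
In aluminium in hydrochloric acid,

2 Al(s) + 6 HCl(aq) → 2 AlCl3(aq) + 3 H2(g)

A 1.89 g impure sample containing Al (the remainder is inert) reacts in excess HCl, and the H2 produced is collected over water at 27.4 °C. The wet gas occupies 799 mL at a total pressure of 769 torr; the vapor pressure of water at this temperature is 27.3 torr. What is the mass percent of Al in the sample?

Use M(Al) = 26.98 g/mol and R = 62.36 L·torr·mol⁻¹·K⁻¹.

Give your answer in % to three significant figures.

P(H2) = 769 − 27.3 = 741.7 torr
n(H2) = PV/RT = (741.7 × 0.7990) / (62.36 × 300.55) = 0.03162 mol
n(Al) = (2/3) × 0.03162 = 0.02108 mol
m(Al) = 0.02108 × 26.98 = 0.5687 g
%Al = 0.5687 / 1.89 × 100 = 30.09%

30.1 %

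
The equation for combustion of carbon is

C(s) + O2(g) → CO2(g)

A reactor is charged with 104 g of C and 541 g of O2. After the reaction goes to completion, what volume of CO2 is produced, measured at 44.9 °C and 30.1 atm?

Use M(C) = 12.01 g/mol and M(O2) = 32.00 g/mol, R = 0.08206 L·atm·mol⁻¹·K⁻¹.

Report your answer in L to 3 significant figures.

7.51 L

n(C) = 104 / 12.01 = 8.659 mol
n(O2) = 541 / 32.00 = 16.91 mol
For 8.659 mol C, stoichiometry requires (1/1) × 8.659 = 8.659 mol O2; 16.91 mol is available, so C is limiting.
n(CO2) = (1/1) × 8.659 = 8.659 mol
V(CO2) = nRT/P = 8.659 × 0.08206 × 318.05 / 30.1 = 7.508 L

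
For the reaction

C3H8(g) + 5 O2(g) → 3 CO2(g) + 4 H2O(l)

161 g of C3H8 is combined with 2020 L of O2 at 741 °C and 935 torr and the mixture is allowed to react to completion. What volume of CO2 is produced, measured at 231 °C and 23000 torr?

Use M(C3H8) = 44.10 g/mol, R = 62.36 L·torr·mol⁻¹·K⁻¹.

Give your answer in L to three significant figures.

15.0 L

n(C3H8) = 161 / 44.10 = 3.651 mol
n(O2) = PV/RT = (935 × 2020) / (62.36 × 1014.15) = 29.86 mol
For 3.651 mol C3H8, stoichiometry requires (5/1) × 3.651 = 18.25 mol O2; 29.86 mol is available, so C3H8 is limiting.
n(CO2) = (3/1) × 3.651 = 10.95 mol
V(CO2) = nRT/P = 10.95 × 62.36 × 504.15 / 23000 = 14.97 L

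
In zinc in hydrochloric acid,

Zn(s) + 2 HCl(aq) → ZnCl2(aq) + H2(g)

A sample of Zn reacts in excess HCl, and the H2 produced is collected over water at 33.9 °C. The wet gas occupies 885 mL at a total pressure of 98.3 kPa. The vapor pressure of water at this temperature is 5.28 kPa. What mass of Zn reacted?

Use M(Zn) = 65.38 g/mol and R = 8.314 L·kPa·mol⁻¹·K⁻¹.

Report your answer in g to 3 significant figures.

P(H2) = 98.3 − 5.28 = 93.02 kPa
n(H2) = PV/RT = (93.02 × 0.8850) / (8.314 × 307.05) = 0.03225 mol
n(Zn) = (1/1) × 0.03225 = 0.03225 mol
m(Zn) = 0.03225 × 65.38 = 2.109 g

2.11 g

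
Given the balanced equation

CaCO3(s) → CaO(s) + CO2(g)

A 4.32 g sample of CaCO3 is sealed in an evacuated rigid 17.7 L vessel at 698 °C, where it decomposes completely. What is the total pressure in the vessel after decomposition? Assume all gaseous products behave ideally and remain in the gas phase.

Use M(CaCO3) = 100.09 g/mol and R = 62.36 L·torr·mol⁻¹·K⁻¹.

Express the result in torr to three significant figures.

n(CaCO3) = 4.32 / 100.09 = 0.04316 mol
n(gas produced) = (1/1) × 0.04316 = 0.04316 mol
P = nRT/V = 0.04316 × 62.36 × 971.15 / 17.7 = 147.7 torr

148 torr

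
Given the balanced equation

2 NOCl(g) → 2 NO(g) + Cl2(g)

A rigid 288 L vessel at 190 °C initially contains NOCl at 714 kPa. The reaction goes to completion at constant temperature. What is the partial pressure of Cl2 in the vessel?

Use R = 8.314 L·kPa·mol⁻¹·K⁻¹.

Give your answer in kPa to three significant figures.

357 kPa

n(NOCl)₀ = PV/RT = (714 × 288) / (8.314 × 463.15) = 53.40 mol
n(Cl2) = (1/2) × 53.40 = 26.70 mol
P(Cl2) = nRT/V = 26.70 × 8.314 × 463.15 / 288 = 357.0 kPa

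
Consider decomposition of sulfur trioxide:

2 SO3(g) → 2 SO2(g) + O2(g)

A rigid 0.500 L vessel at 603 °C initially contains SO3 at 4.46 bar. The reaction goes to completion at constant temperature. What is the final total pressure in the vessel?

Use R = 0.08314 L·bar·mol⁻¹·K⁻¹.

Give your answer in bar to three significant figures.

Rigid vessel, constant T ⇒ P scales with total gas moles (2 → 3).
P_final = (3/2) × 4.46 = 6.690 bar

6.69 bar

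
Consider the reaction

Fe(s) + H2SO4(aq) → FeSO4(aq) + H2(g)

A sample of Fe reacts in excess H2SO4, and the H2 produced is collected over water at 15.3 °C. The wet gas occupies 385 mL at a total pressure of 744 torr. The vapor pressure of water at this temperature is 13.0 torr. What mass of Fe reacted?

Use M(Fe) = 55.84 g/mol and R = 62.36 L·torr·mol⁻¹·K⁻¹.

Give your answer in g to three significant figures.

P(H2) = 744 − 13.0 = 731.0 torr
n(H2) = PV/RT = (731.0 × 0.3850) / (62.36 × 288.45) = 0.01565 mol
n(Fe) = (1/1) × 0.01565 = 0.01565 mol
m(Fe) = 0.01565 × 55.84 = 0.8739 g

0.874 g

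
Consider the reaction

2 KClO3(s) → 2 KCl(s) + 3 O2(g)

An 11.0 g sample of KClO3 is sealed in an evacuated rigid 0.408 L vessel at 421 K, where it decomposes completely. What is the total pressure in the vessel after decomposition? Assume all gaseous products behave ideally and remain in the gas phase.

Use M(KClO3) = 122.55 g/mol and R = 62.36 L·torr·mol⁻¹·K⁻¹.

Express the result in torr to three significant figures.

8660 torr

n(KClO3) = 11.0 / 122.55 = 0.08976 mol
n(gas produced) = (3/2) × 0.08976 = 0.1346 mol
P = nRT/V = 0.1346 × 62.36 × 421 / 0.408 = 8661 torr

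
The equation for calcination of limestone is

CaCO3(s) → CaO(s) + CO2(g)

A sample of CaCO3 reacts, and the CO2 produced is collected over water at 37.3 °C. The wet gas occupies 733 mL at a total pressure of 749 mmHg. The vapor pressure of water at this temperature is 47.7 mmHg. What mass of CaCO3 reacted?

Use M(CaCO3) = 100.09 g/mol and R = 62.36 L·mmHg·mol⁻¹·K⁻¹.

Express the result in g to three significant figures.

P(CO2) = 749 − 47.7 = 701.3 mmHg
n(CO2) = PV/RT = (701.3 × 0.7330) / (62.36 × 310.45) = 0.02655 mol
n(CaCO3) = (1/1) × 0.02655 = 0.02655 mol
m(CaCO3) = 0.02655 × 100.09 = 2.657 g

2.66 g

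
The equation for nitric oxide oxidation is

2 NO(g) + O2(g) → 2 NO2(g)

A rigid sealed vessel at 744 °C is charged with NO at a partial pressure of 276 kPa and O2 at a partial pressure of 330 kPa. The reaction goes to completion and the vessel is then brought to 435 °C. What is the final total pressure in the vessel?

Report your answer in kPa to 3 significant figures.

Because the vessel is rigid and T is held at 744 °C, work the stoichiometry in partial pressures (P_i = n_iRT/V).
P(O2) required for 276 kPa of NO = (1/2) × 276 = 138.0 kPa; available 330 kPa, so NO is limiting.
P(O2) remaining = 330 − (1/2) × 276 = 192.0 kPa
P(gaseous products) = (2)/2 × 276 = 276.0 kPa
P_total at 744 °C = 192.0 + 276.0 = 468.0 kPa
Scaling to 435 °C: P = 468.0 × 708.15/1017.15 = 325.8 kPa

326 kPa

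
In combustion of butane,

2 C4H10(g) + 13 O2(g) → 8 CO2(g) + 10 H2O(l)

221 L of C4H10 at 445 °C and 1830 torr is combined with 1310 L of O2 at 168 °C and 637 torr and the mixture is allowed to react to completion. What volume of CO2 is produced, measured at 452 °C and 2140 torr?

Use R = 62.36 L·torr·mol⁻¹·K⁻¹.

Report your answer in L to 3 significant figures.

394 L

n(C4H10) = PV/RT = (1830 × 221) / (62.36 × 718.15) = 9.031 mol
n(O2) = PV/RT = (637 × 1310) / (62.36 × 441.15) = 30.33 mol
For 9.031 mol C4H10, stoichiometry requires (13/2) × 9.031 = 58.70 mol O2; 30.33 mol is available, so O2 is limiting.
n(CO2) = (8/13) × 30.33 = 18.66 mol
V(CO2) = nRT/P = 18.66 × 62.36 × 725.15 / 2140 = 394.3 L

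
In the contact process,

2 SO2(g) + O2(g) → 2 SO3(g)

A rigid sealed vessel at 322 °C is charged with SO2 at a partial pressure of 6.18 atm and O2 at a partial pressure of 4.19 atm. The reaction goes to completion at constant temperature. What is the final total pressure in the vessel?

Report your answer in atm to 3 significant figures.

7.28 atm

Because the vessel is rigid and T is held at 322 °C, work the stoichiometry in partial pressures (P_i = n_iRT/V).
P(O2) required for 6.18 atm of SO2 = (1/2) × 6.18 = 3.090 atm; available 4.19 atm, so SO2 is limiting.
P(O2) remaining = 4.19 − (1/2) × 6.18 = 1.100 atm
P(gaseous products) = (2)/2 × 6.18 = 6.180 atm
P_total at 322 °C = 1.100 + 6.180 = 7.280 atm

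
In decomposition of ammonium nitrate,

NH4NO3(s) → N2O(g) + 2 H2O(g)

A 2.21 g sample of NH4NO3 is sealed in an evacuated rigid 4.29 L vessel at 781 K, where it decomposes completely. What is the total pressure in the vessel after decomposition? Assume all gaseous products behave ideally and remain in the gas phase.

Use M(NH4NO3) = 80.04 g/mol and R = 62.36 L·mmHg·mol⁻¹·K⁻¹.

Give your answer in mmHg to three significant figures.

940 mmHg

n(NH4NO3) = 2.21 / 80.04 = 0.02761 mol
n(gas produced) = (3/1) × 0.02761 = 0.08283 mol
P = nRT/V = 0.08283 × 62.36 × 781 / 4.29 = 940.3 mmHg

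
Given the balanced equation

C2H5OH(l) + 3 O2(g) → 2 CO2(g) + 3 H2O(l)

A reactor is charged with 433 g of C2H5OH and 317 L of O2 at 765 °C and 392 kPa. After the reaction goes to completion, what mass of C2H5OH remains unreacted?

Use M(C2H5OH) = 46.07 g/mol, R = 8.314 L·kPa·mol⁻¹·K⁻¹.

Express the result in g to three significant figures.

212 g

n(C2H5OH) = 433 / 46.07 = 9.399 mol
n(O2) = PV/RT = (392 × 317) / (8.314 × 1038.15) = 14.40 mol
For 9.399 mol C2H5OH, stoichiometry requires (3/1) × 9.399 = 28.20 mol O2; 14.40 mol is available, so O2 is limiting.
n(C2H5OH) consumed = (1/3) × 14.40 = 4.800 mol; remaining = 9.399 − 4.800 = 4.599 mol
m(C2H5OH) = 4.599 × 46.07 = 211.9 g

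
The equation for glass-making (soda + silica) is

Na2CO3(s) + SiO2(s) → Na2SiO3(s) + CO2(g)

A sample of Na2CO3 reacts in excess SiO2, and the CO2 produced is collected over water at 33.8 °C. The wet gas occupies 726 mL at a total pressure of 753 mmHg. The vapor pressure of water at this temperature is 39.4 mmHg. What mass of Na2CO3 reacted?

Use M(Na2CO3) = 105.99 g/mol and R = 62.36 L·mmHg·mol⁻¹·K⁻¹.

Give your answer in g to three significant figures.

2.87 g

P(CO2) = 753 − 39.4 = 713.6 mmHg
n(CO2) = PV/RT = (713.6 × 0.7260) / (62.36 × 306.95) = 0.02707 mol
n(Na2CO3) = (1/1) × 0.02707 = 0.02707 mol
m(Na2CO3) = 0.02707 × 105.99 = 2.869 g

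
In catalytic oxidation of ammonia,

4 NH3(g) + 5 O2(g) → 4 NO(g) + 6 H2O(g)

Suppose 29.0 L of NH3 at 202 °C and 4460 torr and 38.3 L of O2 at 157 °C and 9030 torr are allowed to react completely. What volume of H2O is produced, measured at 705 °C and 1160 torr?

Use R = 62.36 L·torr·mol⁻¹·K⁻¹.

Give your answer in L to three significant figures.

n(NH3) = PV/RT = (4460 × 29.0) / (62.36 × 475.15) = 4.365 mol
n(O2) = PV/RT = (9030 × 38.3) / (62.36 × 430.15) = 12.89 mol
For 4.365 mol NH3, stoichiometry requires (5/4) × 4.365 = 5.456 mol O2; 12.89 mol is available, so NH3 is limiting.
n(H2O) = (6/4) × 4.365 = 6.548 mol
V(H2O) = nRT/P = 6.548 × 62.36 × 978.15 / 1160 = 344.3 L

344 L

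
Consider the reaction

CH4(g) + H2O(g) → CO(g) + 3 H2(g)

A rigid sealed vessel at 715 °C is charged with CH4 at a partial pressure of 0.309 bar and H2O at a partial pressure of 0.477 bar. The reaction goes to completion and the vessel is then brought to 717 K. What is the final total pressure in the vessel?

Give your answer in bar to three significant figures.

1.02 bar

Because the vessel is rigid and T is held at 715 °C, work the stoichiometry in partial pressures (P_i = n_iRT/V).
P(H2O) required for 0.309 bar of CH4 = (1/1) × 0.309 = 0.3090 bar; available 0.477 bar, so CH4 is limiting.
P(H2O) remaining = 0.477 − (1/1) × 0.309 = 0.1680 bar
P(gaseous products) = (1+3)/1 × 0.309 = 1.236 bar
P_total at 715 °C = 0.1680 + 1.236 = 1.404 bar
Scaling to 717 K: P = 1.404 × 717/988.15 = 1.019 bar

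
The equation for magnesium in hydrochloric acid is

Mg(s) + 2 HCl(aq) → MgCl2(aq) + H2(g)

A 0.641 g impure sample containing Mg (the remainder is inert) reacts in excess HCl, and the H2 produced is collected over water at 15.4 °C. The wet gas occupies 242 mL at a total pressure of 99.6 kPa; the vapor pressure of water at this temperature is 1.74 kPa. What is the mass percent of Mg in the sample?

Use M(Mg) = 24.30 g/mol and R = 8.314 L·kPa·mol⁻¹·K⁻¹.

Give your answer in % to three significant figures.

P(H2) = 99.6 − 1.74 = 97.86 kPa
n(H2) = PV/RT = (97.86 × 0.2420) / (8.314 × 288.55) = 0.009872 mol
n(Mg) = (1/1) × 0.009872 = 0.009872 mol
m(Mg) = 0.009872 × 24.30 = 0.2399 g
%Mg = 0.2399 / 0.641 × 100 = 37.43%

37.4 %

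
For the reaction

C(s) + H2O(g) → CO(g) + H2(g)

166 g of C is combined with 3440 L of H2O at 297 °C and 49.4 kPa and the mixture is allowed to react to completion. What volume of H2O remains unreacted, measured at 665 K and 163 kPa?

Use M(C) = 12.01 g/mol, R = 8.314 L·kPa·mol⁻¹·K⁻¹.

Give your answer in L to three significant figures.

n(C) = 166 / 12.01 = 13.82 mol
n(H2O) = PV/RT = (49.4 × 3440) / (8.314 × 570.15) = 35.85 mol
For 13.82 mol C, stoichiometry requires (1/1) × 13.82 = 13.82 mol H2O; 35.85 mol is available, so C is limiting.
n(H2O) consumed = (1/1) × 13.82 = 13.82 mol; remaining = 35.85 − 13.82 = 22.03 mol
V(H2O) = nRT/P = 22.03 × 8.314 × 665 / 163 = 747.2 L

747 L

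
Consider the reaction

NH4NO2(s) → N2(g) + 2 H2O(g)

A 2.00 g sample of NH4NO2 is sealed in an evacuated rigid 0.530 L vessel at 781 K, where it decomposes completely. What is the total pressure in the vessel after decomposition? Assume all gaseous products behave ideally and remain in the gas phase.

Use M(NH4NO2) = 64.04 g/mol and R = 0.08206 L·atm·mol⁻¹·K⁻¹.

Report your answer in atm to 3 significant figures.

n(NH4NO2) = 2.00 / 64.04 = 0.03123 mol
n(gas produced) = (3/1) × 0.03123 = 0.09369 mol
P = nRT/V = 0.09369 × 0.08206 × 781 / 0.530 = 11.33 atm

11.3 atm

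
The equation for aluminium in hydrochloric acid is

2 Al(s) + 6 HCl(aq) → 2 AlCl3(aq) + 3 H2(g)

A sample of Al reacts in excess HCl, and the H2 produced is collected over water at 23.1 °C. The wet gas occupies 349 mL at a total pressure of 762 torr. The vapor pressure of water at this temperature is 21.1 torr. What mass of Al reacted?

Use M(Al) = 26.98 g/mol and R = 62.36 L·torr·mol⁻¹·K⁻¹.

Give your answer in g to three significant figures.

P(H2) = 762 − 21.1 = 740.9 torr
n(H2) = PV/RT = (740.9 × 0.3490) / (62.36 × 296.25) = 0.01400 mol
n(Al) = (2/3) × 0.01400 = 0.009333 mol
m(Al) = 0.009333 × 26.98 = 0.2518 g

0.252 g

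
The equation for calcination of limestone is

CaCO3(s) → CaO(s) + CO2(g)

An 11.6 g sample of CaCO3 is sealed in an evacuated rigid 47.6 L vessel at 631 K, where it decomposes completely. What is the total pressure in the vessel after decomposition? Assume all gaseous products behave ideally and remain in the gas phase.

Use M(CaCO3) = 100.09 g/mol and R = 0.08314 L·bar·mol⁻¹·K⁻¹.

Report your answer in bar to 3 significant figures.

0.128 bar

n(CaCO3) = 11.6 / 100.09 = 0.1159 mol
n(gas produced) = (1/1) × 0.1159 = 0.1159 mol
P = nRT/V = 0.1159 × 0.08314 × 631 / 47.6 = 0.1277 bar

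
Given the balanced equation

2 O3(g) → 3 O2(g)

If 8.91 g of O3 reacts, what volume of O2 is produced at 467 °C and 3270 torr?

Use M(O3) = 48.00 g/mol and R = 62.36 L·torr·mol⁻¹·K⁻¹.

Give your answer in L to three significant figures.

n(O3) = 8.910 / 48.00 = 0.1856 mol
n(O2) = (3/2) × 0.1856 = 0.2784 mol
V = nRT/P = 0.2784 × 62.36 × 740.15 / 3270 = 3.930 L

3.93 L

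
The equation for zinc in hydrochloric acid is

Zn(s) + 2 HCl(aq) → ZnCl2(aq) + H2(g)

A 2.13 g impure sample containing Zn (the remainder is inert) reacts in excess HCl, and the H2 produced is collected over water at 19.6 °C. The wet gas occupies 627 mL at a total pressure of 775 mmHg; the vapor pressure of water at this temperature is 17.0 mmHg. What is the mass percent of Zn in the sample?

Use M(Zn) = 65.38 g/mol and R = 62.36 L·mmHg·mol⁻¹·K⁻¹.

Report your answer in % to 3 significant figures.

P(H2) = 775 − 17.0 = 758.0 mmHg
n(H2) = PV/RT = (758.0 × 0.6270) / (62.36 × 292.75) = 0.02603 mol
n(Zn) = (1/1) × 0.02603 = 0.02603 mol
m(Zn) = 0.02603 × 65.38 = 1.702 g
%Zn = 1.702 / 2.13 × 100 = 79.91%

79.9 %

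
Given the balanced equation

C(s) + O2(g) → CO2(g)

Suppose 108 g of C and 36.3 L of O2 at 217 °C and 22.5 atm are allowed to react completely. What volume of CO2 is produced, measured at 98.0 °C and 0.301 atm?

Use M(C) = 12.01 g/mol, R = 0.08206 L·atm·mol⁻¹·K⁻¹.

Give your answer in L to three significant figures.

n(C) = 108 / 12.01 = 8.993 mol
n(O2) = PV/RT = (22.5 × 36.3) / (0.08206 × 490.15) = 20.31 mol
For 8.993 mol C, stoichiometry requires (1/1) × 8.993 = 8.993 mol O2; 20.31 mol is available, so C is limiting.
n(CO2) = (1/1) × 8.993 = 8.993 mol
V(CO2) = nRT/P = 8.993 × 0.08206 × 371.15 / 0.301 = 910.0 L

910 L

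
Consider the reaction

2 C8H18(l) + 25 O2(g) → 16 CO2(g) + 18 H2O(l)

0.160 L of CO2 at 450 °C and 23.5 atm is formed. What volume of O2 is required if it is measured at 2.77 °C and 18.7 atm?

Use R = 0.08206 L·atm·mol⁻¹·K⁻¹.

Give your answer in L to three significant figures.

0.120 L

n(CO2) = PV/RT = (23.5 × 0.160) / (0.08206 × 723.15) = 0.06336 mol
n(O2) = (25/16) × 0.06336 = 0.09900 mol
V = nRT/P = 0.09900 × 0.08206 × 275.92 / 18.7 = 0.1199 L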